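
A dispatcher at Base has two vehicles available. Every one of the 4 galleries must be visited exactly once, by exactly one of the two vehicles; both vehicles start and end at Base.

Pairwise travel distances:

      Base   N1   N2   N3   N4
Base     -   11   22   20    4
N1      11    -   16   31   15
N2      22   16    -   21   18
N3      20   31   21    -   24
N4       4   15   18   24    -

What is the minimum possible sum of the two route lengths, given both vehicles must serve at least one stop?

Minimum combined distance: 76.

There are 2^3 − 1 = 7 ways to divide the 4 stops into two non-empty groups. For each, the best each vehicle can do is its own shortest tour through its group:
  {N1} + {N2, N3, N4}: 22 + 63 = 85
  {N2} + {N1, N3, N4}: 44 + 70 = 114
  {N1, N2} + {N3, N4}: 49 + 48 = 97
  {N3} + {N1, N2, N4}: 40 + 49 = 89
  {N1, N3} + {N2, N4}: 62 + 44 = 106
  {N2, N3} + {N1, N4}: 63 + 30 = 93
  … (7 splits in total)
  {N1, N2, N3} + {N4}: 68 + 8 = 76  ← best
Best: vehicle 1 Base → N1 → N2 → N3 → Base = 68; vehicle 2 Base → N4 → Base = 8; combined 76.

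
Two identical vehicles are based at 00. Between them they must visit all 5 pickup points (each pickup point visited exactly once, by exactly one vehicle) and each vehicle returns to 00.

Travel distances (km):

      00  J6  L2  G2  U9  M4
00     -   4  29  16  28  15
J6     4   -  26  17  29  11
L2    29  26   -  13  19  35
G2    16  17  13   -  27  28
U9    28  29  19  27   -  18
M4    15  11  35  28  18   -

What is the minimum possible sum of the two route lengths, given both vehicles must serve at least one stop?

There are 2^4 − 1 = 15 ways to divide the 5 stops into two non-empty groups. For each, the best each vehicle can do is its own shortest tour through its group:
  {J6} + {L2, G2, U9, M4}: 8 + 81 = 89
  {L2} + {J6, G2, U9, M4}: 58 + 76 = 134
  {J6, L2} + {G2, U9, M4}: 59 + 76 = 135
  {G2} + {J6, L2, U9, M4}: 32 + 81 = 113
  {J6, G2} + {L2, U9, M4}: 37 + 81 = 118
  {L2, G2} + {J6, U9, M4}: 58 + 61 = 119
  … (15 splits in total)
Best: vehicle 1 00 → J6 → 00 = 8; vehicle 2 00 → G2 → L2 → U9 → M4 → 00 = 81; combined 89.

89 km — the smallest possible combined total.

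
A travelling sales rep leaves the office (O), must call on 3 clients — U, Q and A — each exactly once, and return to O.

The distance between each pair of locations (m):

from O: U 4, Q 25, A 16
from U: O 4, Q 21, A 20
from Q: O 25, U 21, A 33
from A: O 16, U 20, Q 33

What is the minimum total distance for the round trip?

With 3 stops there are 3!/2 = 3 distinct round trips (a route and its reverse cost the same).
O→U→Q→A→O: 4+21+33+16 = 74
O→U→A→Q→O: 4+20+33+25 = 82
O→Q→U→A→O: 25+21+20+16 = 82
The minimum is 74.
One optimal route: O → U → Q → A → O (or its reverse).

Minimum total distance: 74 m.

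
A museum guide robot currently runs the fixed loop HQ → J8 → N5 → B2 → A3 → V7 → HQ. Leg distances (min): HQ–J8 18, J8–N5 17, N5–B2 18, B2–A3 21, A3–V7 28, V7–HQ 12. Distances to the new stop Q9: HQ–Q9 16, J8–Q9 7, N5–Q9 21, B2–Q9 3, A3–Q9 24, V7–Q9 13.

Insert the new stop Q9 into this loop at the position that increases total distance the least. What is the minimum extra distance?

Insertion cost between consecutive stops i–j is d(i,Q9) + d(Q9,j) − d(i,j):
  between HQ and J8: 16 + 7 − 18 = 5
  between J8 and N5: 7 + 21 − 17 = 11
  between N5 and B2: 21 + 3 − 18 = 6
  between B2 and A3: 3 + 24 − 21 = 6
  between A3 and V7: 24 + 13 − 28 = 9
  between V7 and HQ: 13 + 16 − 12 = 17
Cheapest insertion is between HQ and J8, adding 5.
New total = 114 + 5 = 119.

+5 min — insert Q9 between HQ and J8.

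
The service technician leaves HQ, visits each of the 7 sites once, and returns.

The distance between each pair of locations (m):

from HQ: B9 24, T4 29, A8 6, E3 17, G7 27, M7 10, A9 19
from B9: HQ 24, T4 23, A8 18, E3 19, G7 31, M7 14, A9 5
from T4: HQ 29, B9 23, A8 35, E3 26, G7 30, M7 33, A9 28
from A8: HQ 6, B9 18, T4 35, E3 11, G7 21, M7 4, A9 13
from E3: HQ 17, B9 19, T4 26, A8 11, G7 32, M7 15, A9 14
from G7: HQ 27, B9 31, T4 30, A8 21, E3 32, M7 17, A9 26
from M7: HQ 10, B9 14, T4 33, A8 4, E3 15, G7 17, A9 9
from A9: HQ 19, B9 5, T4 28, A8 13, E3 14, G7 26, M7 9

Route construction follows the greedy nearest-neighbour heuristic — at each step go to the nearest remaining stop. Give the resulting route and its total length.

At HQ the remaining stops are A8 6, M7 10, E3 17, A9 19, B9 24, G7 27, T4 29; go to A8.
At A8 the remaining stops are M7 4, E3 11, A9 13, B9 18, G7 21, T4 35; go to M7.
At M7 the remaining stops are A9 9, B9 14, E3 15, G7 17, T4 33; go to A9.
At A9 the remaining stops are B9 5, E3 14, G7 26, T4 28; go to B9.
At B9 the remaining stops are E3 19, T4 23, G7 31; go to E3.
At E3 the remaining stops are T4 26, G7 32; go to T4.
At T4 the remaining stops are G7 30; go to G7.
Return G7→HQ: 27.
Total = 6 + 4 + 9 + 5 + 19 + 26 + 30 + 27 = 126.

Nearest-neighbour total = 126 m; route HQ → A8 → M7 → A9 → B9 → E3 → T4 → G7 → HQ.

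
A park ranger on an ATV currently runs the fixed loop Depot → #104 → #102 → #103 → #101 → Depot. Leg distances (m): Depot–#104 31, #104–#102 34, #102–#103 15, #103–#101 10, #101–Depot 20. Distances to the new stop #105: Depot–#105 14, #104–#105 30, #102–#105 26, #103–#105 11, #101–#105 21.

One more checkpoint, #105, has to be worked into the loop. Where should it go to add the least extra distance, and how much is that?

+13 m — insert #105 between Depot and #104.

Insertion cost between consecutive stops i–j is d(i,#105) + d(#105,j) − d(i,j):
  between Depot and #104: 14 + 30 − 31 = 13
  between #104 and #102: 30 + 26 − 34 = 22
  between #102 and #103: 26 + 11 − 15 = 22
  between #103 and #101: 11 + 21 − 10 = 22
  between #101 and Depot: 21 + 14 − 20 = 15
Cheapest insertion is between Depot and #104, adding 13.
New total = 110 + 13 = 123.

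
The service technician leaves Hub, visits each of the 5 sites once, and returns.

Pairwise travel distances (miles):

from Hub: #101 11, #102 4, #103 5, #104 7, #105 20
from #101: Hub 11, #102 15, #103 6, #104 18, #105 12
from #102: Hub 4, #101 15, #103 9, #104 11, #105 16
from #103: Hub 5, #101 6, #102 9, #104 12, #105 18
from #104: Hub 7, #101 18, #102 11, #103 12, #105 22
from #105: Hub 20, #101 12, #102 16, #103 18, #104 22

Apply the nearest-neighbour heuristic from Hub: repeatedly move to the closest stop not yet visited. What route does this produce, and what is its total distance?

Total distance 60 miles via the nearest-neighbour route Hub → #102 → #103 → #101 → #105 → #104 → Hub.

Hub → [#102:4 / #103:5 / #104:7 / #101:11 / #105:20] → #102 (4)
#102 → [#103:9 / #104:11 / #101:15 / #105:16] → #103 (9)
#103 → [#101:6 / #104:12 / #105:18] → #101 (6)
#101 → [#105:12 / #104:18] → #105 (12)
#105 → [#104:22] → #104 (22)
Return #104→Hub: 7.
Total = 4 + 9 + 6 + 12 + 22 + 7 = 60.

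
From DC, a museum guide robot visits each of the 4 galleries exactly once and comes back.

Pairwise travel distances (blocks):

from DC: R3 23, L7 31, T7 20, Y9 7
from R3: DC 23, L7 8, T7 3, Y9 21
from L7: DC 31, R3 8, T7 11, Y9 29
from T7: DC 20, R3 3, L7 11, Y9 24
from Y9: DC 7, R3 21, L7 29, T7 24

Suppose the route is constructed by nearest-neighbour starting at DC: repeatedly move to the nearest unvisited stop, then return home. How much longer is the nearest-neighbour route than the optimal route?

The nearest-neighbour route is 6 blocks longer than optimal.

DC: Y9=7, T7=20, R3=23, L7=31 ⇒ Y9
Y9: R3=21, T7=24, L7=29 ⇒ R3
R3: T7=3, L7=8 ⇒ T7
T7: L7=11 ⇒ L7
NN route DC → Y9 → R3 → T7 → L7 → DC costs 73.
Optimal: DC → T7 → R3 → L7 → Y9 → DC costs 67 (by enumerating all 12 distinct tours).
Excess = 73 − 67 = 6.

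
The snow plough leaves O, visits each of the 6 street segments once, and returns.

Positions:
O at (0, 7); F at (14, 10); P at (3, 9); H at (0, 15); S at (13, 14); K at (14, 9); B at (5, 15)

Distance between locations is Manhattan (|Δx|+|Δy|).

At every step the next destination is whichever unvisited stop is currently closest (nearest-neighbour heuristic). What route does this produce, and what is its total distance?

At O the remaining stops are P 5, H 8, B 13, K 16, F 17, S 20; go to P.
At P the remaining stops are B 8, H 9, K 11, F 12, S 15; go to B.
At B the remaining stops are H 5, S 9, F 14, K 15; go to H.
At H the remaining stops are S 14, F 19, K 20; go to S.
At S the remaining stops are F 5, K 6; go to F.
At F the remaining stops are K 1; go to K.
Return K→O: 16.
Total = 5 + 8 + 5 + 14 + 5 + 1 + 16 = 54.

54 along O → P → B → H → S → F → K → O.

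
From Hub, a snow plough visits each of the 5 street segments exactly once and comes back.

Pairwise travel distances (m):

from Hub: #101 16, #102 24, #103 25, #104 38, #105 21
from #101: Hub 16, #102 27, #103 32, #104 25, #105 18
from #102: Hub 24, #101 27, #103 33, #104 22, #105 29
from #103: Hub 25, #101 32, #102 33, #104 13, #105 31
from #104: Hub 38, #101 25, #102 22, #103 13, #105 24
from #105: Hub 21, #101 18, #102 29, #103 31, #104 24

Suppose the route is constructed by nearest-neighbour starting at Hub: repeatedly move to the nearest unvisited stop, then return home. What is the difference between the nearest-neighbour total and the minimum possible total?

Hub: #101=16, #105=21, #102=24, #103=25, #104=38 ⇒ #101
#101: #105=18, #104=25, #102=27, #103=32 ⇒ #105
#105: #104=24, #102=29, #103=31 ⇒ #104
#104: #103=13, #102=22 ⇒ #103
#103: #102=33 ⇒ #102
NN route Hub → #101 → #105 → #104 → #103 → #102 → Hub costs 128.
Optimal: Hub → #101 → #105 → #102 → #104 → #103 → Hub costs 123 (by enumerating all 60 distinct tours).
Excess = 128 − 123 = 5.

Excess over optimum: 5 m.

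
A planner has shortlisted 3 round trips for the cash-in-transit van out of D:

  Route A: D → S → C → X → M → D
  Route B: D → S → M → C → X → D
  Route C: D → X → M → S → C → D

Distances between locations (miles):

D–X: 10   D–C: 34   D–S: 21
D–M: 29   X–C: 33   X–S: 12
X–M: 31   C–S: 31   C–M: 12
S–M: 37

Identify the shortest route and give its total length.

Shortest is Route B, total 113 miles.

Route A: 21 + 31 + 33 + 31 + 29 = 145
Route B: 21 + 37 + 12 + 33 + 10 = 113
Route C: 10 + 31 + 37 + 31 + 34 = 143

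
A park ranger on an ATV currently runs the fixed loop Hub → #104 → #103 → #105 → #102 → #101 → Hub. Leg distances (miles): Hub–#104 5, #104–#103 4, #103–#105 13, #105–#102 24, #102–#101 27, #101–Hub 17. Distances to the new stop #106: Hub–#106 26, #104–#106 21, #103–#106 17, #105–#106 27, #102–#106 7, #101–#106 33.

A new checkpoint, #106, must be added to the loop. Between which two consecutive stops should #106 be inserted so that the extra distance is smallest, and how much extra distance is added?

+10 miles — insert #106 between #105 and #102.

Insertion cost between consecutive stops i–j is d(i,#106) + d(#106,j) − d(i,j):
  between Hub and #104: 26 + 21 − 5 = 42
  between #104 and #103: 21 + 17 − 4 = 34
  between #103 and #105: 17 + 27 − 13 = 31
  between #105 and #102: 27 + 7 − 24 = 10
  between #102 and #101: 7 + 33 − 27 = 13
  between #101 and Hub: 33 + 26 − 17 = 42
Cheapest insertion is between #105 and #102, adding 10.
New total = 90 + 10 = 100.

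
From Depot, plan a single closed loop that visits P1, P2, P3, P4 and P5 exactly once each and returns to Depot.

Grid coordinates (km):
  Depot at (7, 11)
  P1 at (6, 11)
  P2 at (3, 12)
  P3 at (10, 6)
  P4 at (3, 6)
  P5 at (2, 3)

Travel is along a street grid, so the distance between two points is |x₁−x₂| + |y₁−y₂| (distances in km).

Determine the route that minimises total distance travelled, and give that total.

Depot→P1→P2→P3→P4→P5→Depot: 1+4+13+7+4+13 = 42
Depot→P1→P2→P3→P5→P4→Depot: 1+4+13+11+4+9 = 42
Depot→P1→P2→P4→P3→P5→Depot: 1+4+6+7+11+13 = 42
Depot→P1→P2→P4→P5→P3→Depot: 1+4+6+4+11+8 = 34
Depot→P1→P2→P5→P3→P4→Depot: 1+4+10+11+7+9 = 42
Depot→P1→P2→P5→P4→P3→Depot: 1+4+10+4+7+8 = 34
Depot→P1→P3→P2→P4→P5→Depot: 1+9+13+6+4+13 = 46
Depot→P1→P3→P2→P5→P4→Depot: 1+9+13+10+4+9 = 46
Depot→P1→P3→P4→P2→P5→Depot: 1+9+7+6+10+13 = 46
Depot→P1→P3→P4→P5→P2→Depot: 1+9+7+4+10+5 = 36
Depot→P1→P3→P5→P2→P4→Depot: 1+9+11+10+6+9 = 46
Depot→P1→P3→P5→P4→P2→Depot: 1+9+11+4+6+5 = 36
Depot→P1→P4→P2→P3→P5→Depot: 1+8+6+13+11+13 = 52
Depot→P1→P4→P2→P5→P3→Depot: 1+8+6+10+11+8 = 44
… (46 more)
The minimum is 34.
One optimal route: Depot → P1 → P2 → P4 → P5 → P3 → Depot (or its reverse).

Shortest round trip = 34 km.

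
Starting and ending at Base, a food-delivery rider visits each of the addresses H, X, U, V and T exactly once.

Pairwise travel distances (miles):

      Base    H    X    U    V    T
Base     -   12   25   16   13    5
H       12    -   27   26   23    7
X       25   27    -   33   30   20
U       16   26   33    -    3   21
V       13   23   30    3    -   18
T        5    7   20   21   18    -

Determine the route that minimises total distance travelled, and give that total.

With 5 stops there are 5!/2 = 60 distinct round trips (a route and its reverse cost the same).
Base → H → X → U → V → T → Base: 12+27+33+3+18+5 = 98
Base → H → X → U → T → V → Base: 12+27+33+21+18+13 = 124
Base → H → X → V → U → T → Base: 12+27+30+3+21+5 = 98
Base → H → X → V → T → U → Base: 12+27+30+18+21+16 = 124
Base → H → X → T → U → V → Base: 12+27+20+21+3+13 = 96
Base → H → X → T → V → U → Base: 12+27+20+18+3+16 = 96
Base → H → U → X → V → T → Base: 12+26+33+30+18+5 = 124
Base → H → U → X → T → V → Base: 12+26+33+20+18+13 = 122
Base → H → U → V → X → T → Base: 12+26+3+30+20+5 = 96
Base → H → U → V → T → X → Base: 12+26+3+18+20+25 = 104
Base → H → U → T → X → V → Base: 12+26+21+20+30+13 = 122
Base → H → U → T → V → X → Base: 12+26+21+18+30+25 = 132
Base → H → V → X → U → T → Base: 12+23+30+33+21+5 = 124
Base → H → V → X → T → U → Base: 12+23+30+20+21+16 = 122
… (46 more)
Base → H → T → X → U → V → Base: 12+7+20+33+3+13 = 88  ← best
The minimum is 88.
One optimal route: Base → H → T → X → U → V → Base (or its reverse).

88 miles — the shortest possible round trip.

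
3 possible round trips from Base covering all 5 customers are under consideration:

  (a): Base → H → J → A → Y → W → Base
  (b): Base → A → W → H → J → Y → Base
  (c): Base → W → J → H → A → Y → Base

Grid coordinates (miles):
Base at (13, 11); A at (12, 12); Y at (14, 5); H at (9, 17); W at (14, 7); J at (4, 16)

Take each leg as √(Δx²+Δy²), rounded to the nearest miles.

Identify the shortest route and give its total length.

Shortest is (a), total 34 miles.

(a): 7 + 5 + 9 + 7 + 2 + 4 = 34
(b): 1 + 5 + 11 + 5 + 15 + 6 = 43
(c): 4 + 13 + 5 + 6 + 7 + 6 = 41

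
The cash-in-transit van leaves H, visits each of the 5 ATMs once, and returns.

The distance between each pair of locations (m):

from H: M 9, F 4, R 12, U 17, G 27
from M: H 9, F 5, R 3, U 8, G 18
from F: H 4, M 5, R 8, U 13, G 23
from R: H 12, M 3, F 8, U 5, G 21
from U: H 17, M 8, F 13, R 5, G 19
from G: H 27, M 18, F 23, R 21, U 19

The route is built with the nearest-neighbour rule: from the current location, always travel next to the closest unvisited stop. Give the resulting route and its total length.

From H: distances to unvisited — F=4, M=9, R=12, U=17, G=27. Nearest is F (4).
From F: distances to unvisited — M=5, R=8, U=13, G=23. Nearest is M (5).
From M: distances to unvisited — R=3, U=8, G=18. Nearest is R (3).
From R: distances to unvisited — U=5, G=21. Nearest is U (5).
From U: distances to unvisited — G=19. Nearest is G (19).
Return G→H: 27.
Total = 4 + 5 + 3 + 5 + 19 + 27 = 63.

Nearest-neighbour total = 63 m; route H → F → M → R → U → G → H.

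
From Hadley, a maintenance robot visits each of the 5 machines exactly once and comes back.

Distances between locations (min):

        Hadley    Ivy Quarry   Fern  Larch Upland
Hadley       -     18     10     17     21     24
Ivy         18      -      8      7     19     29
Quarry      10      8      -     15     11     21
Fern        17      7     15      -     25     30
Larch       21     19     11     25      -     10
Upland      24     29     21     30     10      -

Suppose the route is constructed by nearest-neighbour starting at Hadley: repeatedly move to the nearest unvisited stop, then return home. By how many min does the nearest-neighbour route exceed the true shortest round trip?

Excess over optimum: 7 min.

From Hadley: Quarry=10, Fern=17, Ivy=18, Larch=21, Upland=24 → choose Quarry (10).
From Quarry: Ivy=8, Larch=11, Fern=15, Upland=21 → choose Ivy (8).
From Ivy: Fern=7, Larch=19, Upland=29 → choose Fern (7).
From Fern: Larch=25, Upland=30 → choose Larch (25).
From Larch: Upland=10 → choose Upland (10).
NN route Hadley → Quarry → Ivy → Fern → Larch → Upland → Hadley costs 84.
Optimal: Hadley → Fern → Ivy → Quarry → Larch → Upland → Hadley costs 77 (by enumerating all 60 distinct tours).
Excess = 84 − 77 = 7.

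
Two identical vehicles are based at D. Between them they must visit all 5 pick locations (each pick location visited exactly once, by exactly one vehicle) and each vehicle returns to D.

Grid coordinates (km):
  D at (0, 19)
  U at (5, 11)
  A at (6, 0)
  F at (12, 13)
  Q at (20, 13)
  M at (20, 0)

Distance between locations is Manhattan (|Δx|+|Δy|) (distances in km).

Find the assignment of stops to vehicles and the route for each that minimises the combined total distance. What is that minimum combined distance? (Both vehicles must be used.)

Minimum combined distance: 104 km.

Try each way of splitting the stops between the two vehicles (each non-empty) and, for each split, find the best tour for each vehicle:
  {U} + {A, F, Q, M}: 26 + 78 = 104
  {A} + {U, F, Q, M}: 50 + 78 = 128
  {U, A} + {F, Q, M}: 50 + 78 = 128
  {F} + {U, A, Q, M}: 36 + 78 = 114
  {U, F} + {A, Q, M}: 40 + 78 = 118
  {A, F} + {U, Q, M}: 62 + 78 = 140
  … (15 splits in total)
Best: vehicle 1 D → U → D = 26; vehicle 2 D → A → M → Q → F → D = 78; combined 104.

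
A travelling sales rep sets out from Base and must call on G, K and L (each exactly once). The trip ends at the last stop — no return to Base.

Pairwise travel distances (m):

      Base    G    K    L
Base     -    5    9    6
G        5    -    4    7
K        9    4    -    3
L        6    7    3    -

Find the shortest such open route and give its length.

There are 3! = 6 possible orderings.
Base→G→K→L: 5+4+3 = 12
Base→G→L→K: 5+7+3 = 15
Base→K→G→L: 9+4+7 = 20
Base→K→L→G: 9+3+7 = 19
Base→L→G→K: 6+7+4 = 17
Base→L→K→G: 6+3+4 = 13
The minimum is 12.
One shortest path: Base → G → K → L.

12 m — the minimum one-way total.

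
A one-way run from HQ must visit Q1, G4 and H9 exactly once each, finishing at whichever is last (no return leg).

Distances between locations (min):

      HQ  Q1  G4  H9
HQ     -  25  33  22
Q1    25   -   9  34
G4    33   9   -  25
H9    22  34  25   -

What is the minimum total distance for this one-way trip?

56 min — the minimum one-way total.

There are 3! = 6 possible orderings.
HQ→Q1→G4→H9: 25+9+25 = 59
HQ→Q1→H9→G4: 25+34+25 = 84
HQ→G4→Q1→H9: 33+9+34 = 76
HQ→G4→H9→Q1: 33+25+34 = 92
HQ→H9→Q1→G4: 22+34+9 = 65
HQ→H9→G4→Q1: 22+25+9 = 56
The minimum is 56.
One shortest path: HQ → H9 → G4 → Q1.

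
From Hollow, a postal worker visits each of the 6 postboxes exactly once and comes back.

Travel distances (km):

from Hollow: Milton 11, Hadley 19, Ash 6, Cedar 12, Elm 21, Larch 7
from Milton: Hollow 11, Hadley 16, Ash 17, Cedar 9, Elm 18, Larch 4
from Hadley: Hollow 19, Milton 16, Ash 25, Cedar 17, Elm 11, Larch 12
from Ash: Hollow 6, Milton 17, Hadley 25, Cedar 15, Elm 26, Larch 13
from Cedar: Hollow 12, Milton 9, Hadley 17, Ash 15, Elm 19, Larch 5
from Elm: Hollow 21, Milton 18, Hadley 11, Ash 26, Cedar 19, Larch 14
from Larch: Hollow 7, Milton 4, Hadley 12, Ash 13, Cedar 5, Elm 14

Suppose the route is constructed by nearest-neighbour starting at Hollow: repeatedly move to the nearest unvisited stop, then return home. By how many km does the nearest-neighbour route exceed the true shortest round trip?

3 km longer than the optimal tour.

From Hollow: Ash=6, Larch=7, Milton=11, Cedar=12, Hadley=19, Elm=21 → choose Ash (6).
From Ash: Larch=13, Cedar=15, Milton=17, Hadley=25, Elm=26 → choose Larch (13).
From Larch: Milton=4, Cedar=5, Hadley=12, Elm=14 → choose Milton (4).
From Milton: Cedar=9, Hadley=16, Elm=18 → choose Cedar (9).
From Cedar: Hadley=17, Elm=19 → choose Hadley (17).
From Hadley: Elm=11 → choose Elm (11).
NN route Hollow → Ash → Larch → Milton → Cedar → Hadley → Elm → Hollow costs 81.
Optimal: Hollow → Milton → Hadley → Elm → Larch → Cedar → Ash → Hollow costs 78 (by enumerating all 360 distinct tours).
Excess = 81 − 78 = 3.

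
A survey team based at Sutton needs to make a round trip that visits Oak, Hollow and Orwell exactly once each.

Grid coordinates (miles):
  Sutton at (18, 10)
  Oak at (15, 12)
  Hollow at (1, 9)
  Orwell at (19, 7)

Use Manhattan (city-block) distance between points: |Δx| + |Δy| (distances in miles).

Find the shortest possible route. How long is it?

Minimum total distance: 46 miles.

With 3 stops there are 3!/2 = 3 distinct round trips (a route and its reverse cost the same).
Sutton-Oak-Hollow-Orwell-Sutton: 5+17+20+4 = 46
Sutton-Oak-Orwell-Hollow-Sutton: 5+9+20+18 = 52
Sutton-Hollow-Oak-Orwell-Sutton: 18+17+9+4 = 48
The minimum is 46.
One optimal route: Sutton → Oak → Hollow → Orwell → Sutton (or its reverse).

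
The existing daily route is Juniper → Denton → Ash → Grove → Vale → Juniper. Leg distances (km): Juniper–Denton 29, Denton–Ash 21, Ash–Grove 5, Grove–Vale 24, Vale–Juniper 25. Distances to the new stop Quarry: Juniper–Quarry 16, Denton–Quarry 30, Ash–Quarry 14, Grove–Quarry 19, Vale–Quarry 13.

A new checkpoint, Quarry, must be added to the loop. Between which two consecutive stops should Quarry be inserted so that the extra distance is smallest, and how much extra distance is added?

Insertion cost between consecutive stops i–j is d(i,Quarry) + d(Quarry,j) − d(i,j):
  between Juniper and Denton: 16 + 30 − 29 = 17
  between Denton and Ash: 30 + 14 − 21 = 23
  between Ash and Grove: 14 + 19 − 5 = 28
  between Grove and Vale: 19 + 13 − 24 = 8
  between Vale and Juniper: 13 + 16 − 25 = 4
Cheapest insertion is between Vale and Juniper, adding 4.
New total = 104 + 4 = 108.

Minimum extra distance: 4 km, inserting Quarry between Vale and Juniper.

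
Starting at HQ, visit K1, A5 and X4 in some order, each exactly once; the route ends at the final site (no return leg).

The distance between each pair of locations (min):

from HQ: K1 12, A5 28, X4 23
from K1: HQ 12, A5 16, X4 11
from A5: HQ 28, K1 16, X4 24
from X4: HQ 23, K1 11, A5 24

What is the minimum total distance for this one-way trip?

There are 3! = 6 possible orderings.
HQ → K1 → A5 → X4: 12+16+24 = 52
HQ → K1 → X4 → A5: 12+11+24 = 47
HQ → A5 → K1 → X4: 28+16+11 = 55
HQ → A5 → X4 → K1: 28+24+11 = 63
HQ → X4 → K1 → A5: 23+11+16 = 50
HQ → X4 → A5 → K1: 23+24+16 = 63
The minimum is 47.
One shortest path: HQ → K1 → X4 → A5.

Minimum one-way distance = 47 min.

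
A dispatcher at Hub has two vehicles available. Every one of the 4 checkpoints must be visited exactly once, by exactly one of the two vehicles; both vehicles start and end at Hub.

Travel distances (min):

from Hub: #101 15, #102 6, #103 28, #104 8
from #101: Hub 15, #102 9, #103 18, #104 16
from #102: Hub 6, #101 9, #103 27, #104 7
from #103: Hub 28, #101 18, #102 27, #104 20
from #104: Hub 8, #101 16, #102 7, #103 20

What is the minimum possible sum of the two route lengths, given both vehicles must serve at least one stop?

Try each way of splitting the stops between the two vehicles (each non-empty) and, for each split, find the best tour for each vehicle:
  {#101} + {#102, #103, #104}: 30 + 61 = 91
  {#102} + {#101, #103, #104}: 12 + 61 = 73
  {#101, #102} + {#103, #104}: 30 + 56 = 86
  {#103} + {#101, #102, #104}: 56 + 39 = 95
  {#101, #103} + {#102, #104}: 61 + 21 = 82
  {#102, #103} + {#101, #104}: 61 + 39 = 100
  … (7 splits in total)
Best: vehicle 1 Hub → #102 → Hub = 12; vehicle 2 Hub → #101 → #103 → #104 → Hub = 61; combined 73.

Minimum combined distance: 73 min.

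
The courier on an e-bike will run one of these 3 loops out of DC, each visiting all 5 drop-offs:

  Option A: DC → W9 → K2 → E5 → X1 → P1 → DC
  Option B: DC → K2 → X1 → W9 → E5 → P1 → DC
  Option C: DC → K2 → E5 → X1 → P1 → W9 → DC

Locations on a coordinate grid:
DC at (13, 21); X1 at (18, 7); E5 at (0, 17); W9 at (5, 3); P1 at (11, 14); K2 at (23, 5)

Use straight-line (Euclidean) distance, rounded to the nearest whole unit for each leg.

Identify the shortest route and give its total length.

71 — Option B is the shortest.

Option A: 20 + 18 + 26 + 21 + 10 + 7 = 102
Option B: 19 + 5 + 14 + 15 + 11 + 7 = 71
Option C: 19 + 26 + 21 + 10 + 13 + 20 = 109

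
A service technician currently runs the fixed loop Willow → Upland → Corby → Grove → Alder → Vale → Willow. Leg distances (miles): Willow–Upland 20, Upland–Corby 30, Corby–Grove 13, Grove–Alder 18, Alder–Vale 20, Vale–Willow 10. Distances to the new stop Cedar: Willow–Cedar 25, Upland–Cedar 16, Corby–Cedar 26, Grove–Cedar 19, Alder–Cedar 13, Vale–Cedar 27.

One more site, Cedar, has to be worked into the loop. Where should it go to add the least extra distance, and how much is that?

Minimum extra distance: 12 miles, inserting Cedar between Upland and Corby.

Insertion cost between consecutive stops i–j is d(i,Cedar) + d(Cedar,j) − d(i,j):
  between Willow and Upland: 25 + 16 − 20 = 21
  between Upland and Corby: 16 + 26 − 30 = 12
  between Corby and Grove: 26 + 19 − 13 = 32
  between Grove and Alder: 19 + 13 − 18 = 14
  between Alder and Vale: 13 + 27 − 20 = 20
  between Vale and Willow: 27 + 25 − 10 = 42
Cheapest insertion is between Upland and Corby, adding 12.
New total = 111 + 12 = 123.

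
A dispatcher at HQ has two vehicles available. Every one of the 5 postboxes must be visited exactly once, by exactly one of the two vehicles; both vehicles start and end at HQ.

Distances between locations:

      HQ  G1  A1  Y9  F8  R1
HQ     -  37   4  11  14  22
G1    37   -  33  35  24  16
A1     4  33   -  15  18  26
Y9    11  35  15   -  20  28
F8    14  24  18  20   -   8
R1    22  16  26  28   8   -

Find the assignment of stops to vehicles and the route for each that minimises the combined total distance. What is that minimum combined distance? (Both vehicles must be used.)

92 — the smallest possible combined total.

There are 2^4 − 1 = 15 ways to divide the 5 stops into two non-empty groups. For each, the best each vehicle can do is its own shortest tour through its group:
  {G1} + {A1, Y9, F8, R1}: 74 + 69 = 143
  {A1} + {G1, Y9, F8, R1}: 8 + 84 = 92
  {G1, A1} + {Y9, F8, R1}: 74 + 61 = 135
  {Y9} + {G1, A1, F8, R1}: 22 + 75 = 97
  {G1, Y9} + {A1, F8, R1}: 83 + 52 = 135
  {A1, Y9} + {G1, F8, R1}: 30 + 75 = 105
  … (15 splits in total)
Best: vehicle 1 HQ → A1 → HQ = 8; vehicle 2 HQ → Y9 → G1 → R1 → F8 → HQ = 84; combined 92.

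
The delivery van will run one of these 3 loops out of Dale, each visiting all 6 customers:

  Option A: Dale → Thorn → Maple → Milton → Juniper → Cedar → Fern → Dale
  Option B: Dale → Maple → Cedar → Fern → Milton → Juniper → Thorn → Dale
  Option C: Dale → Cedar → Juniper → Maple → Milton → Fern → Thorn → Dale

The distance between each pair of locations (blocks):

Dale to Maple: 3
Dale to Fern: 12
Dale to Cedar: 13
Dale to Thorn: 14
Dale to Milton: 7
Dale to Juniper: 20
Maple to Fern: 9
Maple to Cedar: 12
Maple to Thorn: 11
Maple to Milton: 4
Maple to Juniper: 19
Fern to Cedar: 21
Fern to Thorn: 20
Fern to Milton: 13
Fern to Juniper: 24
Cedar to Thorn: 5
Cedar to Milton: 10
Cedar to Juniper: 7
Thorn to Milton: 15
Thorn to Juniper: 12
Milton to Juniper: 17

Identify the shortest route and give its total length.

Option A: 14 + 11 + 4 + 17 + 7 + 21 + 12 = 86
Option B: 3 + 12 + 21 + 13 + 17 + 12 + 14 = 92
Option C: 13 + 7 + 19 + 4 + 13 + 20 + 14 = 90

Shortest is Option A, total 86 blocks.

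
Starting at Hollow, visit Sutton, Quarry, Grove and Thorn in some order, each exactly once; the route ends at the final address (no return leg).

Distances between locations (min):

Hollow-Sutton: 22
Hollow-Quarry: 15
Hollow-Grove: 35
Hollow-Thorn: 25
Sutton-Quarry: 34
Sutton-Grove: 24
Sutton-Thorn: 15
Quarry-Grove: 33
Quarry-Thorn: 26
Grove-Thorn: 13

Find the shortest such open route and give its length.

Minimum one-way distance = 76 min.

There are 4! = 24 possible orderings.
Hollow → Sutton → Quarry → Grove → Thorn: 22+34+33+13 = 102
Hollow → Sutton → Quarry → Thorn → Grove: 22+34+26+13 = 95
Hollow → Sutton → Grove → Quarry → Thorn: 22+24+33+26 = 105
Hollow → Sutton → Grove → Thorn → Quarry: 22+24+13+26 = 85
Hollow → Sutton → Thorn → Quarry → Grove: 22+15+26+33 = 96
Hollow → Sutton → Thorn → Grove → Quarry: 22+15+13+33 = 83
Hollow → Quarry → Sutton → Grove → Thorn: 15+34+24+13 = 86
Hollow → Quarry → Sutton → Thorn → Grove: 15+34+15+13 = 77
Hollow → Quarry → Grove → Sutton → Thorn: 15+33+24+15 = 87
Hollow → Quarry → Grove → Thorn → Sutton: 15+33+13+15 = 76
Hollow → Quarry → Thorn → Sutton → Grove: 15+26+15+24 = 80
Hollow → Quarry → Thorn → Grove → Sutton: 15+26+13+24 = 78
Hollow → Grove → Sutton → Quarry → Thorn: 35+24+34+26 = 119
Hollow → Grove → Sutton → Thorn → Quarry: 35+24+15+26 = 100
… (10 more)
The minimum is 76.
One shortest path: Hollow → Quarry → Grove → Thorn → Sutton.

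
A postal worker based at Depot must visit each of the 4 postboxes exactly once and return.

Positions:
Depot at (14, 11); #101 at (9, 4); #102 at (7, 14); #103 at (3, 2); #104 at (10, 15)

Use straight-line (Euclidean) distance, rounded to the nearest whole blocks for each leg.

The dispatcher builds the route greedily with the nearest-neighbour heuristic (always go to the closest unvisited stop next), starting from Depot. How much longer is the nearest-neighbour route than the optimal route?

2 blocks longer than the optimal tour.

From Depot: #104=6, #102=8, #101=9, #103=14 → choose #104 (6).
From #104: #102=3, #101=11, #103=15 → choose #102 (3).
From #102: #101=10, #103=13 → choose #101 (10).
From #101: #103=6 → choose #103 (6).
NN route Depot → #104 → #102 → #101 → #103 → Depot costs 39.
Optimal: Depot → #101 → #103 → #102 → #104 → Depot costs 37 (by enumerating all 12 distinct tours).
Excess = 39 − 37 = 2.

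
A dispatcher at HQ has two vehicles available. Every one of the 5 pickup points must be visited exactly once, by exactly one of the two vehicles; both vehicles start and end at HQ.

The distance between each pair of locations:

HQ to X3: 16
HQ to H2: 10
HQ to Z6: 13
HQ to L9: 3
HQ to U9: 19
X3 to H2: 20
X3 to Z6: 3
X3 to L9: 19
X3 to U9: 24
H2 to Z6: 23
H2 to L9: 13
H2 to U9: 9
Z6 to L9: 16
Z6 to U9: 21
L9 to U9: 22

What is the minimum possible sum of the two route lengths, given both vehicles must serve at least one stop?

There are 2^4 − 1 = 15 ways to divide the 5 stops into two non-empty groups. For each, the best each vehicle can do is its own shortest tour through its group:
  {X3} + {H2, Z6, L9, U9}: 32 + 59 = 91
  {H2} + {X3, Z6, L9, U9}: 20 + 65 = 85
  {X3, H2} + {Z6, L9, U9}: 46 + 59 = 105
  {Z6} + {X3, H2, L9, U9}: 26 + 65 = 91
  {X3, Z6} + {H2, L9, U9}: 32 + 44 = 76
  {H2, Z6} + {X3, L9, U9}: 46 + 65 = 111
  … (15 splits in total)
  {L9} + {X3, H2, Z6, U9}: 6 + 59 = 65  ← best
Best: vehicle 1 HQ → L9 → HQ = 6; vehicle 2 HQ → X3 → Z6 → U9 → H2 → HQ = 59; combined 65.

65 — the smallest possible combined total.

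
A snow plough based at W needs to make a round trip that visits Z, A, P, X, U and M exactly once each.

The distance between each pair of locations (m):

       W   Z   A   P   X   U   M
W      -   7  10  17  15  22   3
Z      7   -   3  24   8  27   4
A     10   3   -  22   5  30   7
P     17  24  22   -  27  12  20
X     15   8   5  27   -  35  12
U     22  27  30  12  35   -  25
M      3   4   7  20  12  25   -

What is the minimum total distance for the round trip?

There are 360 distinct closed tours to check (reversals are equivalent).
W-Z-A-P-X-U-M-W: 7+3+22+27+35+25+3 = 122
W-Z-A-P-X-M-U-W: 7+3+22+27+12+25+22 = 118
W-Z-A-P-U-X-M-W: 7+3+22+12+35+12+3 = 94
W-Z-A-P-U-M-X-W: 7+3+22+12+25+12+15 = 96
W-Z-A-P-M-X-U-W: 7+3+22+20+12+35+22 = 121
W-Z-A-P-M-U-X-W: 7+3+22+20+25+35+15 = 127
W-Z-A-X-P-U-M-W: 7+3+5+27+12+25+3 = 82
W-Z-A-X-P-M-U-W: 7+3+5+27+20+25+22 = 109
… (352 more)
W-U-P-A-X-Z-M-W: 22+12+22+5+8+4+3 = 76  ← best
The minimum is 76.
One optimal route: W → U → P → A → X → Z → M → W (or its reverse).

Minimum total distance: 76 m.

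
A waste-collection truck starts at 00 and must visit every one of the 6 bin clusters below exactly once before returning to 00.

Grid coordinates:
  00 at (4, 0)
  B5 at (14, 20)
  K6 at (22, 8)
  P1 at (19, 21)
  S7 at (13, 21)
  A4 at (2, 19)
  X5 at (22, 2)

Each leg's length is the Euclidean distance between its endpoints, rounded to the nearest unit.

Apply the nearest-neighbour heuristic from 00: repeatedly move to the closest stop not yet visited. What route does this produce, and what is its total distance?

Nearest-neighbour total = 73; route 00 → X5 → K6 → P1 → B5 → S7 → A4 → 00.

From 00: distances to unvisited — X5=18, A4=19, K6=20, B5=22, S7=23, P1=26. Nearest is X5 (18).
From X5: distances to unvisited — K6=6, P1=19, B5=20, S7=21, A4=26. Nearest is K6 (6).
From K6: distances to unvisited — P1=13, B5=14, S7=16, A4=23. Nearest is P1 (13).
From P1: distances to unvisited — B5=5, S7=6, A4=17. Nearest is B5 (5).
From B5: distances to unvisited — S7=1, A4=12. Nearest is S7 (1).
From S7: distances to unvisited — A4=11. Nearest is A4 (11).
Return A4→00: 19.
Total = 18 + 6 + 13 + 5 + 1 + 11 + 19 = 73.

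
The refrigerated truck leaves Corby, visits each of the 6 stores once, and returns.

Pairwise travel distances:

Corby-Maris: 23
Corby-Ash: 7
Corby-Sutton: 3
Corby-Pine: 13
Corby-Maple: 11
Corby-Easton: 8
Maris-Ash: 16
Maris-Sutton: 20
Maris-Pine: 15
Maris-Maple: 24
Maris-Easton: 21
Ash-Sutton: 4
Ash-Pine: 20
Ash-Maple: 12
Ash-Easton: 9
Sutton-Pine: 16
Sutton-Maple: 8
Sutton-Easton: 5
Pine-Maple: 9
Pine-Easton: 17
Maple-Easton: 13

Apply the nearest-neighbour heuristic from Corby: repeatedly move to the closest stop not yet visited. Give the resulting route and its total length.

At Corby the remaining stops are Sutton 3, Ash 7, Easton 8, Maple 11, Pine 13, Maris 23; go to Sutton.
At Sutton the remaining stops are Ash 4, Easton 5, Maple 8, Pine 16, Maris 20; go to Ash.
At Ash the remaining stops are Easton 9, Maple 12, Maris 16, Pine 20; go to Easton.
At Easton the remaining stops are Maple 13, Pine 17, Maris 21; go to Maple.
At Maple the remaining stops are Pine 9, Maris 24; go to Pine.
At Pine the remaining stops are Maris 15; go to Maris.
Return Maris→Corby: 23.
Total = 3 + 4 + 9 + 13 + 9 + 15 + 23 = 76.

Nearest-neighbour total = 76; route Corby → Sutton → Ash → Easton → Maple → Pine → Maris → Corby.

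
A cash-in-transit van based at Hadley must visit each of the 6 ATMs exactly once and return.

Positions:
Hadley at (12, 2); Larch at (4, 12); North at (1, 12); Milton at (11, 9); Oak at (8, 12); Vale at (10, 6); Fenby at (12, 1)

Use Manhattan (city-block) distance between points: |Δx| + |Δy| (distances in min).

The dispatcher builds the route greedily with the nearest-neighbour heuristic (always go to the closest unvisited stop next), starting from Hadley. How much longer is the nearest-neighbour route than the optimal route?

Hadley: Fenby=1, Vale=6, Milton=8, Oak=14, Larch=18, North=21 ⇒ Fenby
Fenby: Vale=7, Milton=9, Oak=15, Larch=19, North=22 ⇒ Vale
Vale: Milton=4, Oak=8, Larch=12, North=15 ⇒ Milton
Milton: Oak=6, Larch=10, North=13 ⇒ Oak
Oak: Larch=4, North=7 ⇒ Larch
Larch: North=3 ⇒ North
NN route Hadley → Fenby → Vale → Milton → Oak → Larch → North → Hadley costs 46.
Optimal: Hadley → Milton → Larch → North → Oak → Vale → Fenby → Hadley costs 44 (by enumerating all 360 distinct tours).
Excess = 46 − 44 = 2.

Excess over optimum: 2 min.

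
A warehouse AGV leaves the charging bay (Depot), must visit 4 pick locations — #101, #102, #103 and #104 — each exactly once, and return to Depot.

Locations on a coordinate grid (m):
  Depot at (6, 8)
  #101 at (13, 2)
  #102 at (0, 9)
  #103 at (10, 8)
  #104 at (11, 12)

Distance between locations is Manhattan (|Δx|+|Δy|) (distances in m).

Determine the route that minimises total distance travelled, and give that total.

Shortest round trip = 46 m.

There are 12 distinct closed tours to check (reversals are equivalent).
Depot - #101 - #102 - #103 - #104 - Depot: 13+20+11+5+9 = 58
Depot - #101 - #102 - #104 - #103 - Depot: 13+20+14+5+4 = 56
Depot - #101 - #103 - #102 - #104 - Depot: 13+9+11+14+9 = 56
Depot - #101 - #103 - #104 - #102 - Depot: 13+9+5+14+7 = 48
Depot - #101 - #104 - #102 - #103 - Depot: 13+12+14+11+4 = 54
Depot - #101 - #104 - #103 - #102 - Depot: 13+12+5+11+7 = 48
Depot - #102 - #101 - #103 - #104 - Depot: 7+20+9+5+9 = 50
Depot - #102 - #101 - #104 - #103 - Depot: 7+20+12+5+4 = 48
Depot - #102 - #103 - #101 - #104 - Depot: 7+11+9+12+9 = 48
Depot - #102 - #104 - #101 - #103 - Depot: 7+14+12+9+4 = 46
Depot - #103 - #101 - #102 - #104 - Depot: 4+9+20+14+9 = 56
Depot - #103 - #102 - #101 - #104 - Depot: 4+11+20+12+9 = 56
The minimum is 46.
One optimal route: Depot → #102 → #104 → #101 → #103 → Depot (or its reverse).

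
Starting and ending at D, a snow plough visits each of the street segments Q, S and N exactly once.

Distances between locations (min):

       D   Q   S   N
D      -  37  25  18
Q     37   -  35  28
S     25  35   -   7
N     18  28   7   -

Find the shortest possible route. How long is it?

97 min — the shortest possible round trip.

There are 3 distinct closed tours to check (reversals are equivalent).
D - Q - S - N - D: 37+35+7+18 = 97
D - Q - N - S - D: 37+28+7+25 = 97
D - S - Q - N - D: 25+35+28+18 = 106
The minimum is 97.
One optimal route: D → Q → S → N → D (or its reverse).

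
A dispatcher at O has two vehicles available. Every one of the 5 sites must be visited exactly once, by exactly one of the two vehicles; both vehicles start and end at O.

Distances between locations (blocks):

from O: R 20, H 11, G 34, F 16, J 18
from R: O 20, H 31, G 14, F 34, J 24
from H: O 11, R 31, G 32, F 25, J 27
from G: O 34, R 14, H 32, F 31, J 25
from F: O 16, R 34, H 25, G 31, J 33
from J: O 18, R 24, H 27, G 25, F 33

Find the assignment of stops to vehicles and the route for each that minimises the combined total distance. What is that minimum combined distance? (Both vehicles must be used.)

Minimum combined distance: 125 blocks.

There are 2^4 − 1 = 15 ways to divide the 5 stops into two non-empty groups. For each, the best each vehicle can do is its own shortest tour through its group:
  {R} + {H, G, F, J}: 40 + 110 = 150
  {H} + {R, G, F, J}: 22 + 103 = 125
  {R, H} + {G, F, J}: 62 + 90 = 152
  {G} + {R, H, F, J}: 68 + 112 = 180
  {R, G} + {H, F, J}: 68 + 86 = 154
  {H, G} + {R, F, J}: 77 + 92 = 169
  … (15 splits in total)
Best: vehicle 1 O → H → O = 22; vehicle 2 O → F → G → R → J → O = 103; combined 125.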